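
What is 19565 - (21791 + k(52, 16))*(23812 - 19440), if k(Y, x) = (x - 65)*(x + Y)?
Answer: -80683183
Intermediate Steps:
k(Y, x) = (-65 + x)*(Y + x)
19565 - (21791 + k(52, 16))*(23812 - 19440) = 19565 - (21791 + (16² - 65*52 - 65*16 + 52*16))*(23812 - 19440) = 19565 - (21791 + (256 - 3380 - 1040 + 832))*4372 = 19565 - (21791 - 3332)*4372 = 19565 - 18459*4372 = 19565 - 1*80702748 = 19565 - 80702748 = -80683183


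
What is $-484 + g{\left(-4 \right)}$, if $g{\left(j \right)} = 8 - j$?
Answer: $-472$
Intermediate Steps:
$-484 + g{\left(-4 \right)} = -484 + \left(8 - -4\right) = -484 + \left(8 + 4\right) = -484 + 12 = -472$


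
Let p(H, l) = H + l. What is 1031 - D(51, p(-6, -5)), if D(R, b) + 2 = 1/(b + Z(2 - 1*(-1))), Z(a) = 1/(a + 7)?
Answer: 112607/109 ≈ 1033.1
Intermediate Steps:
Z(a) = 1/(7 + a)
D(R, b) = -2 + 1/(1/10 + b) (D(R, b) = -2 + 1/(b + 1/(7 + (2 - 1*(-1)))) = -2 + 1/(b + 1/(7 + (2 + 1))) = -2 + 1/(b + 1/(7 + 3)) = -2 + 1/(b + 1/10) = -2 + 1/(1/10 + b))
1031 - D(51, p(-6, -5)) = 1031 - 4*(2 - 5*(-6 - 5))/(1 + 10*(-6 - 5)) = 1031 - 4*(2 - 5*(-11))/(1 + 10*(-11)) = 1031 - 4*(2 + 55)/(1 - 110) = 1031 - 4*57/(-109) = 1031 - 4*(-1)*57/109 = 1031 - 1*(-228/109) = 1031 + 228/109 = 112607/109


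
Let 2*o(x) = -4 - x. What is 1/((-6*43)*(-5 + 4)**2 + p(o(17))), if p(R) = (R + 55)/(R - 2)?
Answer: -25/6539 ≈ -0.0038232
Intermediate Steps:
o(x) = -2 - x/2 (o(x) = (-4 - x)/2 = -2 - x/2)
p(R) = (55 + R)/(-2 + R)
1/((-6*43)*(-5 + 4)**2 + p(o(17))) = 1/((-6*43)*(-5 + 4)**2 + (55 + (-2 - 1/2*17))/(-2 + (-2 - 1/2*17))) = 1/(-258*(-1)**2 + (55 + (-2 - 17/2))/(-2 + (-2 - 17/2))) = 1/(-258*1 + (55 - 21/2)/(-2 - 21/2)) = 1/(-258 + (89/2)/(-25/2)) = 1/(-258 - 2/25*89/2) = 1/(-258 - 89/25) = 1/(-6539/25) = -25/6539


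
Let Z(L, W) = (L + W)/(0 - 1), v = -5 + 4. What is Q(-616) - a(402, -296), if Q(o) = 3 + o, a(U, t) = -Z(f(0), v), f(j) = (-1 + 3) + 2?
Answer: -616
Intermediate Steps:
v = -1
f(j) = 4 (f(j) = 2 + 2 = 4)
Z(L, W) = -L - W (Z(L, W) = (L + W)/(-1) = (L + W)*(-1) = -L - W)
a(U, t) = 3 (a(U, t) = -(-1*4 - 1*(-1)) = -(-4 + 1) = -1*(-3) = 3)
Q(-616) - a(402, -296) = (3 - 616) - 1*3 = -613 - 3 = -616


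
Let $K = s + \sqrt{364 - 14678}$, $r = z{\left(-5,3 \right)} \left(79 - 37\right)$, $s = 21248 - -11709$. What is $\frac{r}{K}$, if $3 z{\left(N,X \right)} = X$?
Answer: $\frac{197742}{155168309} - \frac{6 i \sqrt{14314}}{155168309} \approx 0.0012744 - 4.6262 \cdot 10^{-6} i$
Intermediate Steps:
$z{\left(N,X \right)} = \frac{X}{3}$
$s = 32957$ ($s = 21248 + 11709 = 32957$)
$r = 42$ ($r = \frac{1}{3} \cdot 3 \left(79 - 37\right) = 1 \cdot 42 = 42$)
$K = 32957 + i \sqrt{14314}$ ($K = 32957 + \sqrt{364 - 14678} = 32957 + \sqrt{-14314} = 32957 + i \sqrt{14314} \approx 32957.0 + 119.64 i$)
$\frac{r}{K} = \frac{42}{32957 + i \sqrt{14314}}$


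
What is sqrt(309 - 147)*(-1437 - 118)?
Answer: -13995*sqrt(2) ≈ -19792.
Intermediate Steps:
sqrt(309 - 147)*(-1437 - 118) = sqrt(162)*(-1555) = (9*sqrt(2))*(-1555) = -13995*sqrt(2)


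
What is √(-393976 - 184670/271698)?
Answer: I*√7270820240392191/135849 ≈ 627.68*I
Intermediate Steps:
√(-393976 - 184670/271698) = √(-393976 - 184670*1/271698) = √(-393976 - 92335/135849) = √(-53521337959/135849) = I*√7270820240392191/135849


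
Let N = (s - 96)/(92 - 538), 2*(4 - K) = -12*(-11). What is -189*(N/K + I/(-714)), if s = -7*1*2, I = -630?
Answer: -39019995/235042 ≈ -166.01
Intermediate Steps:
K = -62 (K = 4 - (-6)*(-11) = 4 - ½*132 = 4 - 66 = -62)
s = -14 (s = -7*2 = -14)
N = 55/223 (N = (-14 - 96)/(92 - 538) = -110/(-446) = -110*(-1/446) = 55/223 ≈ 0.24664)
-189*(N/K + I/(-714)) = -189*((55/223)/(-62) - 630/(-714)) = -189*((55/223)*(-1/62) - 630*(-1/714)) = -189*(-55/13826 + 15/17) = -189*206455/235042 = -39019995/235042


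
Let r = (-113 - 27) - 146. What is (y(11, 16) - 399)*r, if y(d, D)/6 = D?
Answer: 86658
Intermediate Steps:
y(d, D) = 6*D
r = -286 (r = -140 - 146 = -286)
(y(11, 16) - 399)*r = (6*16 - 399)*(-286) = (96 - 399)*(-286) = -303*(-286) = 86658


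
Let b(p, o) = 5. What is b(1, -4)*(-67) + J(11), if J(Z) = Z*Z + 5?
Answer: -209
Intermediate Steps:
J(Z) = 5 + Z² (J(Z) = Z² + 5 = 5 + Z²)
b(1, -4)*(-67) + J(11) = 5*(-67) + (5 + 11²) = -335 + (5 + 121) = -335 + 126 = -209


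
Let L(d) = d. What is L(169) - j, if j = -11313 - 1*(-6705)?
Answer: 4777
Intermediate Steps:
j = -4608 (j = -11313 + 6705 = -4608)
L(169) - j = 169 - 1*(-4608) = 169 + 4608 = 4777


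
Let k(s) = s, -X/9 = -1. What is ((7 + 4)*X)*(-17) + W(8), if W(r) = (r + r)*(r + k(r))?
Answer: -1427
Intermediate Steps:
X = 9 (X = -9*(-1) = 9)
W(r) = 4*r² (W(r) = (r + r)*(r + r) = (2*r)*(2*r) = 4*r²)
((7 + 4)*X)*(-17) + W(8) = ((7 + 4)*9)*(-17) + 4*8² = (11*9)*(-17) + 4*64 = 99*(-17) + 256 = -1683 + 256 = -1427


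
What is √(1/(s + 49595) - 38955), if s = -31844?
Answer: 2*I*√3068660652801/17751 ≈ 197.37*I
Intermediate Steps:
√(1/(s + 49595) - 38955) = √(1/(-31844 + 49595) - 38955) = √(1/17751 - 38955) = √(-691490204/17751) = 2*I*√3068660652801/17751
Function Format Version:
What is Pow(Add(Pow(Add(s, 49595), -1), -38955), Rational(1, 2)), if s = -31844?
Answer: Mul(Rational(2, 17751), I, Pow(3068660652801, Rational(1, 2))) ≈ Mul(197.37, I)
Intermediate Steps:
Pow(Add(Pow(Add(s, 49595), -1), -38955), Rational(1, 2)) = Pow(Add(Pow(Add(-31844, 49595), -1), -38955), Rational(1, 2)) = Pow(Add(Pow(17751, -1), -38955), Rational(1, 2)) = Pow(Add(Rational(1, 17751), -38955), Rational(1, 2)) = Pow(Rational(-691490204, 17751), Rational(1, 2)) = Mul(Rational(2, 17751), I, Pow(3068660652801, Rational(1, 2)))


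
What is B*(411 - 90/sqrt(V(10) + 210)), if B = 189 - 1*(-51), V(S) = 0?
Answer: 98640 - 720*sqrt(210)/7 ≈ 97150.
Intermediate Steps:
B = 240 (B = 189 + 51 = 240)
B*(411 - 90/sqrt(V(10) + 210)) = 240*(411 - 90/sqrt(0 + 210)) = 240*(411 - 90*sqrt(210)/210) = 240*(411 - 3*sqrt(210)/7) = 98640 - 720*sqrt(210)/7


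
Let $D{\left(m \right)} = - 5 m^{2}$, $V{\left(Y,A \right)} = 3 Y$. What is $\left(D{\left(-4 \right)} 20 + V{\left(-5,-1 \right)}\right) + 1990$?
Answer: $375$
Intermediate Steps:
$\left(D{\left(-4 \right)} 20 + V{\left(-5,-1 \right)}\right) + 1990 = \left(- 5 \left(-4\right)^{2} \cdot 20 + 3 \left(-5\right)\right) + 1990 = \left(\left(-5\right) 16 \cdot 20 - 15\right) + 1990 = \left(\left(-80\right) 20 - 15\right) + 1990 = \left(-1600 - 15\right) + 1990 = -1615 + 1990 = 375$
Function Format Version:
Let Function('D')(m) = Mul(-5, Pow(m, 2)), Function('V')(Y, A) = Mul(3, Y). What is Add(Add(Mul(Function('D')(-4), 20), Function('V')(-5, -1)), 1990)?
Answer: 375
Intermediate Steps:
Add(Add(Mul(Function('D')(-4), 20), Function('V')(-5, -1)), 1990) = Add(Add(Mul(Mul(-5, Pow(-4, 2)), 20), Mul(3, -5)), 1990) = Add(Add(Mul(Mul(-5, 16), 20), -15), 1990) = Add(Add(Mul(-80, 20), -15), 1990) = Add(Add(-1600, -15), 1990) = Add(-1615, 1990) = 375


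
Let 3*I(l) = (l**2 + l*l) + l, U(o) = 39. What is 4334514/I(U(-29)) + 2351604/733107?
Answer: 1060025884102/250966963 ≈ 4223.8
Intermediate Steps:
I(l) = l/3 + 2*l**2/3 (I(l) = ((l**2 + l*l) + l)/3 = ((l**2 + l**2) + l)/3 = (2*l**2 + l)/3 = (l + 2*l**2)/3 = l/3 + 2*l**2/3)
4334514/I(U(-29)) + 2351604/733107 = 4334514/(((1/3)*39*(1 + 2*39))) + 2351604/733107 = 4334514/(((1/3)*39*(1 + 78))) + 2351604*(1/733107) = 4334514/(((1/3)*39*79)) + 783868/244369 = 4334514/1027 + 783868/244369 = 1060025884102/250966963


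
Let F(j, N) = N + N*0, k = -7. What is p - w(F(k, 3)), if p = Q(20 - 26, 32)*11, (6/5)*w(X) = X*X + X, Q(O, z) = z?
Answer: 342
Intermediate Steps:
F(j, N) = N (F(j, N) = N + 0 = N)
w(X) = 5*X/6 + 5*X²/6 (w(X) = 5*(X*X + X)/6 = 5*(X² + X)/6 = 5*(X + X²)/6 = 5*X/6 + 5*X²/6)
p = 352 (p = 32*11 = 352)
p - w(F(k, 3)) = 352 - 5*3*(1 + 3)/6 = 352 - 5*3*4/6 = 352 - 1*10 = 352 - 10 = 342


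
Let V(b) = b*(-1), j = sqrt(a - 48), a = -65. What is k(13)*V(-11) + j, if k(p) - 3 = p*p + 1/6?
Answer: 11363/6 + I*sqrt(113) ≈ 1893.8 + 10.63*I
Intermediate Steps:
k(p) = 19/6 + p**2 (k(p) = 3 + (p*p + 1/6) = 3 + (p**2 + 1/6) = 3 + (1/6 + p**2) = 19/6 + p**2)
j = I*sqrt(113) (j = sqrt(-65 - 48) = sqrt(-113) = I*sqrt(113) ≈ 10.63*I)
V(b) = -b
k(13)*V(-11) + j = (19/6 + 13**2)*(-1*(-11)) + I*sqrt(113) = (19/6 + 169)*11 + I*sqrt(113) = (1033/6)*11 + I*sqrt(113) = 11363/6 + I*sqrt(113)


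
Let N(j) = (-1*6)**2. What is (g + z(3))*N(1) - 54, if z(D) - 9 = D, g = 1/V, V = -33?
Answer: 4146/11 ≈ 376.91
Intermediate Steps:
g = -1/33 (g = 1/(-33) = -1/33 ≈ -0.030303)
z(D) = 9 + D
N(j) = 36 (N(j) = (-6)**2 = 36)
(g + z(3))*N(1) - 54 = (-1/33 + (9 + 3))*36 - 54 = (-1/33 + 12)*36 - 54 = (395/33)*36 - 54 = 4740/11 - 54 = 4146/11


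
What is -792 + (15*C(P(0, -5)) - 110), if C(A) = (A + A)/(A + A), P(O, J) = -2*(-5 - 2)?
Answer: -887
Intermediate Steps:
P(O, J) = 14 (P(O, J) = -2*(-7) = 14)
C(A) = 1 (C(A) = (2*A)/((2*A)) = (2*A)*(1/(2*A)) = 1)
-792 + (15*C(P(0, -5)) - 110) = -792 + (15*1 - 110) = -792 + (15 - 110) = -792 - 95 = -887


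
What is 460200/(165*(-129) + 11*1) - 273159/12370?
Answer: -5751929283/131579690 ≈ -43.714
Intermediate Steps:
460200/(165*(-129) + 11*1) - 273159/12370 = 460200/(-21285 + 11) - 273159*1/12370 = 460200/(-21274) - 273159/12370 = 460200*(-1/21274) - 273159/12370 = -230100/10637 - 273159/12370 = -5751929283/131579690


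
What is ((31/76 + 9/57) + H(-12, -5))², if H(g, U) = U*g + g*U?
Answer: 83960569/5776 ≈ 14536.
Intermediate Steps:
H(g, U) = 2*U*g (H(g, U) = U*g + U*g = 2*U*g)
((31/76 + 9/57) + H(-12, -5))² = ((31/76 + 9/57) + 2*(-5)*(-12))² = ((31*(1/76) + 9*(1/57)) + 120)² = ((31/76 + 3/19) + 120)² = (43/76 + 120)² = (9163/76)² = 83960569/5776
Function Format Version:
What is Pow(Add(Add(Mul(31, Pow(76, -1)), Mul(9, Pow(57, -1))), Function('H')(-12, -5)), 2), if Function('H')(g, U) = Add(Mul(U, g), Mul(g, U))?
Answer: Rational(83960569, 5776) ≈ 14536.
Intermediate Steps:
Function('H')(g, U) = Mul(2, U, g) (Function('H')(g, U) = Add(Mul(U, g), Mul(U, g)) = Mul(2, U, g))
Pow(Add(Add(Mul(31, Pow(76, -1)), Mul(9, Pow(57, -1))), Function('H')(-12, -5)), 2) = Pow(Add(Add(Mul(31, Pow(76, -1)), Mul(9, Pow(57, -1))), Mul(2, -5, -12)), 2) = Pow(Add(Add(Mul(31, Rational(1, 76)), Mul(9, Rational(1, 57))), 120), 2) = Pow(Add(Add(Rational(31, 76), Rational(3, 19)), 120), 2) = Pow(Add(Rational(43, 76), 120), 2) = Pow(Rational(9163, 76), 2) = Rational(83960569, 5776)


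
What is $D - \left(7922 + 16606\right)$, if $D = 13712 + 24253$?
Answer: $13437$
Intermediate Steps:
$D = 37965$
$D - \left(7922 + 16606\right) = 37965 - \left(7922 + 16606\right) = 37965 - 24528 = 13437$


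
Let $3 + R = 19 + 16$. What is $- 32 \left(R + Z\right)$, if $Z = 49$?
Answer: $-2592$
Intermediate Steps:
$R = 32$ ($R = -3 + \left(19 + 16\right) = -3 + 35 = 32$)
$- 32 \left(R + Z\right) = - 32 \left(32 + 49\right) = \left(-32\right) 81 = -2592$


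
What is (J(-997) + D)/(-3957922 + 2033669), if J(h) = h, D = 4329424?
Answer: -4328427/1924253 ≈ -2.2494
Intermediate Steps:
(J(-997) + D)/(-3957922 + 2033669) = (-997 + 4329424)/(-3957922 + 2033669) = 4328427/(-1924253) = 4328427*(-1/1924253) = -4328427/1924253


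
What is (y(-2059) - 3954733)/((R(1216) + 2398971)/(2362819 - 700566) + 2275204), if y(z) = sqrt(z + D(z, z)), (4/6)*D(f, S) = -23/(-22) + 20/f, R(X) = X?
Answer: -6573766793449/3781967074799 + 1662253*I*sqrt(4221692358037)/171315544554245102 ≈ -1.7382 + 1.9936e-5*I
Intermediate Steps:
D(f, S) = 69/44 + 30/f (D(f, S) = 3*(-23/(-22) + 20/f)/2 = 3*(-23*(-1/22) + 20/f)/2 = 3*(23/22 + 20/f)/2 = 69/44 + 30/f)
y(z) = sqrt(69/44 + z + 30/z) (y(z) = sqrt(z + (69/44 + 30/z)) = sqrt(69/44 + z + 30/z))
(y(-2059) - 3954733)/((R(1216) + 2398971)/(2362819 - 700566) + 2275204) = (sqrt(759 + 484*(-2059) + 14520/(-2059))/22 - 3954733)/((1216 + 2398971)/(2362819 - 700566) + 2275204) = (sqrt(759 - 996556 + 14520*(-1/2059))/22 - 3954733)/(2400187/1662253 + 2275204) = (sqrt(759 - 996556 - 14520/2059)/22 - 3954733)/(2400187*(1/1662253) + 2275204) = (sqrt(-2050360543/2059)/22 - 3954733)/(2400187/1662253 + 2275204) = ((I*sqrt(4221692358037)/2059)/22 - 3954733)/(3781967074799/1662253) = (I*sqrt(4221692358037)/45298 - 3954733)*(1662253/3781967074799) = (-3954733 + I*sqrt(4221692358037)/45298)*(1662253/3781967074799) = -6573766793449/3781967074799 + 1662253*I*sqrt(4221692358037)/171315544554245102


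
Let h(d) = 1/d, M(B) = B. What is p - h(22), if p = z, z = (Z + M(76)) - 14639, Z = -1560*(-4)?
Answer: -183107/22 ≈ -8323.0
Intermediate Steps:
Z = 6240
z = -8323 (z = (6240 + 76) - 14639 = 6316 - 14639 = -8323)
p = -8323
p - h(22) = -8323 - 1/22 = -183107/22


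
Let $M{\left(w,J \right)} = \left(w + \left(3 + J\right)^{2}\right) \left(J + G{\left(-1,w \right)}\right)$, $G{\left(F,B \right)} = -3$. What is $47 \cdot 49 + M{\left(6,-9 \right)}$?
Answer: $1799$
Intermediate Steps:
$M{\left(w,J \right)} = \left(-3 + J\right) \left(w + \left(3 + J\right)^{2}\right)$ ($M{\left(w,J \right)} = \left(w + \left(3 + J\right)^{2}\right) \left(J - 3\right) = \left(w + \left(3 + J\right)^{2}\right) \left(-3 + J\right) = \left(-3 + J\right) \left(w + \left(3 + J\right)^{2}\right)$)
$47 \cdot 49 + M{\left(6,-9 \right)} = 47 \cdot 49 - \left(72 + 12 \left(3 - 9\right)^{2}\right) = 2303 - \left(72 + 432\right) = 2303 - 504 = 1799$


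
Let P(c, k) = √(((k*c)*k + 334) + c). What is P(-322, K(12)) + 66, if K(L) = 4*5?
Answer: 66 + 2*I*√32197 ≈ 66.0 + 358.87*I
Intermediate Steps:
K(L) = 20
P(c, k) = √(334 + c + c*k²) (P(c, k) = √(((c*k)*k + 334) + c) = √((c*k² + 334) + c) = √((334 + c*k²) + c) = √(334 + c + c*k²))
P(-322, K(12)) + 66 = √(334 - 322 - 322*20²) + 66 = √(334 - 322 - 322*400) + 66 = √(334 - 322 - 128800) + 66 = √(-128788) + 66 = 2*I*√32197 + 66 = 66 + 2*I*√32197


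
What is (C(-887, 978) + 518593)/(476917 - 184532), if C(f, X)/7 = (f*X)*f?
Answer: 5386739167/292385 ≈ 18423.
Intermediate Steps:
C(f, X) = 7*X*f² (C(f, X) = 7*((f*X)*f) = 7*((X*f)*f) = 7*(X*f²) = 7*X*f²)
(C(-887, 978) + 518593)/(476917 - 184532) = (7*978*(-887)² + 518593)/(476917 - 184532) = (7*978*786769 + 518593)/292385 = (5386220574 + 518593)*(1/292385) = 5386739167*(1/292385) = 5386739167/292385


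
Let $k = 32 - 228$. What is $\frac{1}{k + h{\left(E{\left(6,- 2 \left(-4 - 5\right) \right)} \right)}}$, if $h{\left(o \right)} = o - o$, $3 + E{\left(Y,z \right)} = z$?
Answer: $- \frac{1}{196} \approx -0.005102$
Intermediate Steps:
$E{\left(Y,z \right)} = -3 + z$
$h{\left(o \right)} = 0$
$k = -196$ ($k = 32 - 228 = -196$)
$\frac{1}{k + h{\left(E{\left(6,- 2 \left(-4 - 5\right) \right)} \right)}} = \frac{1}{-196 + 0} = \frac{1}{-196} = - \frac{1}{196}$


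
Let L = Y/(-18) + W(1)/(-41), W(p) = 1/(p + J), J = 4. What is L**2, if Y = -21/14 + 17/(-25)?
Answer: 18395521/1361610000 ≈ 0.013510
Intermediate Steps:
W(p) = 1/(4 + p) (W(p) = 1/(p + 4) = 1/(4 + p))
Y = -109/50 (Y = -21*1/14 + 17*(-1/25) = -3/2 - 17/25 = -109/50 ≈ -2.1800)
L = 4289/36900 (L = -109/50/(-18) + 1/((4 + 1)*(-41)) = -109/50*(-1/18) - 1/41/5 = 109/900 + (1/5)*(-1/41) = 109/900 - 1/205 = 4289/36900 ≈ 0.11623)
L**2 = (4289/36900)**2 = 18395521/1361610000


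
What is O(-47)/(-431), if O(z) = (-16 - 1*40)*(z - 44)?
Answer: -5096/431 ≈ -11.824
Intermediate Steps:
O(z) = 2464 - 56*z (O(z) = (-16 - 40)*(-44 + z) = -56*(-44 + z) = 2464 - 56*z)
O(-47)/(-431) = (2464 - 56*(-47))/(-431) = (2464 + 2632)*(-1/431) = 5096*(-1/431) = -5096/431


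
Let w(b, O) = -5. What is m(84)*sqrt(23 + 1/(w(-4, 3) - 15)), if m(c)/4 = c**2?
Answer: 42336*sqrt(255)/5 ≈ 1.3521e+5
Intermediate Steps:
m(c) = 4*c**2
m(84)*sqrt(23 + 1/(w(-4, 3) - 15)) = (4*84**2)*sqrt(23 + 1/(-5 - 15)) = (4*7056)*sqrt(23 + 1/(-20)) = 28224*sqrt(23 - 1/20) = 28224*sqrt(459/20) = 28224*(3*sqrt(255)/10) = 42336*sqrt(255)/5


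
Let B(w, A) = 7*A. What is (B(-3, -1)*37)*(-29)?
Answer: 7511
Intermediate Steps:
(B(-3, -1)*37)*(-29) = ((7*(-1))*37)*(-29) = -7*37*(-29) = -259*(-29) = 7511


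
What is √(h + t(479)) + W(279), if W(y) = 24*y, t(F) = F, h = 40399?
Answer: 6696 + 3*√4542 ≈ 6898.2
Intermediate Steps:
√(h + t(479)) + W(279) = √(40399 + 479) + 24*279 = √40878 + 6696 = 3*√4542 + 6696 = 6696 + 3*√4542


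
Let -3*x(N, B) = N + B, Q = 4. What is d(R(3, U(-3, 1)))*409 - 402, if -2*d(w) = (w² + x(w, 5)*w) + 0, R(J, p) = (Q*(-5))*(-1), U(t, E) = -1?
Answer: -144356/3 ≈ -48119.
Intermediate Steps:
x(N, B) = -B/3 - N/3 (x(N, B) = -(N + B)/3 = -(B + N)/3 = -B/3 - N/3)
R(J, p) = 20 (R(J, p) = (4*(-5))*(-1) = -20*(-1) = 20)
d(w) = -w²/2 - w*(-5/3 - w/3)/2 (d(w) = -((w² + (-⅓*5 - w/3)*w) + 0)/2 = -((w² + (-5/3 - w/3)*w) + 0)/2 = -((w² + w*(-5/3 - w/3)) + 0)/2 = -(w² + w*(-5/3 - w/3))/2 = -w²/2 - w*(-5/3 - w/3)/2)
d(R(3, U(-3, 1)))*409 - 402 = ((⅙)*20*(5 - 2*20))*409 - 402 = ((⅙)*20*(5 - 40))*409 - 402 = ((⅙)*20*(-35))*409 - 402 = -350/3*409 - 402 = -143150/3 - 402 = -144356/3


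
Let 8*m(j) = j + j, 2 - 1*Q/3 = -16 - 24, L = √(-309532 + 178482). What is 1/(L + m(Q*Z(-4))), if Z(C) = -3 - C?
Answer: 126/528169 - 20*I*√5242/528169 ≈ 0.00023856 - 0.0027416*I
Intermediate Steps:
L = 5*I*√5242 (L = √(-131050) = 5*I*√5242 ≈ 362.01*I)
Q = 126 (Q = 6 - 3*(-16 - 24) = 6 - 3*(-40) = 6 + 120 = 126)
m(j) = j/4 (m(j) = (j + j)/8 = (2*j)/8 = j/4)
1/(L + m(Q*Z(-4))) = 1/(5*I*√5242 + (126*(-3 - 1*(-4)))/4) = 1/(5*I*√5242 + (126*(-3 + 4))/4) = 1/(5*I*√5242 + (126*1)/4) = 1/(5*I*√5242 + (¼)*126) = 1/(5*I*√5242 + 63/2) = 1/(63/2 + 5*I*√5242)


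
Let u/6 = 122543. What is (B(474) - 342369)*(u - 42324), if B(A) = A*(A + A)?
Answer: 74132158122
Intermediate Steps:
u = 735258 (u = 6*122543 = 735258)
B(A) = 2*A² (B(A) = A*(2*A) = 2*A²)
(B(474) - 342369)*(u - 42324) = (2*474² - 342369)*(735258 - 42324) = (2*224676 - 342369)*692934 = (449352 - 342369)*692934 = 106983*692934 = 74132158122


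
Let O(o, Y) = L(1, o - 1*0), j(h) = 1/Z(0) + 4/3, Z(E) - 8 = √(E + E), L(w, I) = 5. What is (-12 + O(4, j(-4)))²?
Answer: 49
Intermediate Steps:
Z(E) = 8 + √2*√E (Z(E) = 8 + √(E + E) = 8 + √(2*E) = 8 + √2*√E)
j(h) = 35/24 (j(h) = 1/(8 + √2*√0) + 4/3 = 1/(8 + √2*0) + 4*(⅓) = 1/(8 + 0) + 4/3 = 1/8 + 4/3 = 1*(⅛) + 4/3 = ⅛ + 4/3 = 35/24)
O(o, Y) = 5
(-12 + O(4, j(-4)))² = (-12 + 5)² = (-7)² = 49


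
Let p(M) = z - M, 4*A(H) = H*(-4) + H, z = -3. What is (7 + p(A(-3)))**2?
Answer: 49/16 ≈ 3.0625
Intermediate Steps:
A(H) = -3*H/4 (A(H) = (H*(-4) + H)/4 = (-4*H + H)/4 = (-3*H)/4 = -3*H/4)
p(M) = -3 - M
(7 + p(A(-3)))**2 = (7 + (-3 - (-3)*(-3)/4))**2 = (7 + (-3 - 1*9/4))**2 = (7 + (-3 - 9/4))**2 = (7 - 21/4)**2 = (7/4)**2 = 49/16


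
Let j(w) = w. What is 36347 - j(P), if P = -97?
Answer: 36444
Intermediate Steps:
36347 - j(P) = 36347 - 1*(-97) = 36347 + 97 = 36444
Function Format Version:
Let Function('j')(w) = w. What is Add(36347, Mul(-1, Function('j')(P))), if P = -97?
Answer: 36444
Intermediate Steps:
Add(36347, Mul(-1, Function('j')(P))) = Add(36347, Mul(-1, -97)) = Add(36347, 97) = 36444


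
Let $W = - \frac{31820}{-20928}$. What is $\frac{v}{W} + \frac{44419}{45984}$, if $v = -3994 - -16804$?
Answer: $\frac{616457864485}{73160544} \approx 8426.1$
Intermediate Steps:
$W = \frac{7955}{5232}$ ($W = \left(-31820\right) \left(- \frac{1}{20928}\right) = \frac{7955}{5232} \approx 1.5205$)
$v = 12810$ ($v = -3994 + 16804 = 12810$)
$\frac{v}{W} + \frac{44419}{45984} = \frac{12810}{\frac{7955}{5232}} + \frac{44419}{45984} = 12810 \cdot \frac{5232}{7955} + 44419 \cdot \frac{1}{45984} = \frac{13404384}{1591} + \frac{44419}{45984} = \frac{616457864485}{73160544}$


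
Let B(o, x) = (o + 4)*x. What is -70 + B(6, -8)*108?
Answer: -8710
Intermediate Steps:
B(o, x) = x*(4 + o) (B(o, x) = (4 + o)*x = x*(4 + o))
-70 + B(6, -8)*108 = -70 - 8*(4 + 6)*108 = -70 - 8*10*108 = -70 - 80*108 = -70 - 8640 = -8710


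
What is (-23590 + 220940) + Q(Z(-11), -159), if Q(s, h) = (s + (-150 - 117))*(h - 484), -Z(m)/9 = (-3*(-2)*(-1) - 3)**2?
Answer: 837778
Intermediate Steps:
Z(m) = -729 (Z(m) = -9*(-3*(-2)*(-1) - 3)**2 = -9*(6*(-1) - 3)**2 = -9*(-6 - 3)**2 = -9*(-9)**2 = -9*81 = -729)
Q(s, h) = (-484 + h)*(-267 + s) (Q(s, h) = (s - 267)*(-484 + h) = (-267 + s)*(-484 + h) = (-484 + h)*(-267 + s))
(-23590 + 220940) + Q(Z(-11), -159) = (-23590 + 220940) + (129228 - 484*(-729) - 267*(-159) - 159*(-729)) = 197350 + (129228 + 352836 + 42453 + 115911) = 197350 + 640428 = 837778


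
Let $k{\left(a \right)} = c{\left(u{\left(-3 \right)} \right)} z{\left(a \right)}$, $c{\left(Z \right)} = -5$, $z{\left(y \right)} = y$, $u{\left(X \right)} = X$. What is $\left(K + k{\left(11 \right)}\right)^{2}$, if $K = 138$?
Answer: $6889$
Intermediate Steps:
$k{\left(a \right)} = - 5 a$
$\left(K + k{\left(11 \right)}\right)^{2} = \left(138 - 55\right)^{2} = 83^{2} = 6889$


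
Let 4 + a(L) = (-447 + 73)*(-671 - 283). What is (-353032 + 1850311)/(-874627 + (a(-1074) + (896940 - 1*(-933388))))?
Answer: 213897/187499 ≈ 1.1408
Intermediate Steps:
a(L) = 356792 (a(L) = -4 + (-447 + 73)*(-671 - 283) = -4 - 374*(-954) = -4 + 356796 = 356792)
(-353032 + 1850311)/(-874627 + (a(-1074) + (896940 - 1*(-933388)))) = (-353032 + 1850311)/(-874627 + (356792 + (896940 - 1*(-933388)))) = 1497279/(-874627 + (356792 + (896940 + 933388))) = 1497279/(-874627 + (356792 + 1830328)) = 1497279/(-874627 + 2187120) = 1497279/1312493 = 1497279*(1/1312493) = 213897/187499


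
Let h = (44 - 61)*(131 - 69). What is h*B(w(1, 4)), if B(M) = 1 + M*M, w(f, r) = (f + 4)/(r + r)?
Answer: -46903/32 ≈ -1465.7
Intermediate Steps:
w(f, r) = (4 + f)/(2*r) (w(f, r) = (4 + f)/((2*r)) = (4 + f)*(1/(2*r)) = (4 + f)/(2*r))
B(M) = 1 + M**2
h = -1054 (h = -17*62 = -1054)
h*B(w(1, 4)) = -1054*(1 + ((1/2)*(4 + 1)/4)**2) = -1054*(1 + ((1/2)*(1/4)*5)**2) = -1054*(1 + (5/8)**2) = -1054*(1 + 25/64) = -1054*89/64 = -46903/32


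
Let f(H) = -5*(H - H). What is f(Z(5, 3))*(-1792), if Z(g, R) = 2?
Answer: 0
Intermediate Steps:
f(H) = 0 (f(H) = -5*0 = 0)
f(Z(5, 3))*(-1792) = 0*(-1792) = 0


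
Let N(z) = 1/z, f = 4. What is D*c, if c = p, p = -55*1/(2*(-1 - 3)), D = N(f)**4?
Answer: 55/2048 ≈ 0.026855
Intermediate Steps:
D = 1/256 (D = (1/4)**4 = 1/256 ≈ 0.0039063)
p = 55/8 (p = -55/(2*(-4)) = -55/(-8) = -55*(-1/8) = 55/8 ≈ 6.8750)
c = 55/8 ≈ 6.8750
D*c = (1/256)*(55/8) = 55/2048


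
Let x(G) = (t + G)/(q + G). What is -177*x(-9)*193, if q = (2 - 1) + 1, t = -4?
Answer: -444093/7 ≈ -63442.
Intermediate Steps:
q = 2 (q = 1 + 1 = 2)
x(G) = (-4 + G)/(2 + G)
-177*x(-9)*193 = -177*(-4 - 9)/(2 - 9)*193 = -177*(-13)/(-7)*193 = -(-177)*(-13)/7*193 = -177*13/7*193 = -2301/7*193 = -444093/7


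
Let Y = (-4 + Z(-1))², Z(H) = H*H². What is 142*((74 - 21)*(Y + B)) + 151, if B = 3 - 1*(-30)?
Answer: 436659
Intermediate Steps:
Z(H) = H³
Y = 25 (Y = (-4 + (-1)³)² = (-4 - 1)² = (-5)² = 25)
B = 33 (B = 3 + 30 = 33)
142*((74 - 21)*(Y + B)) + 151 = 142*((74 - 21)*(25 + 33)) + 151 = 142*(53*58) + 151 = 142*3074 + 151 = 436508 + 151 = 436659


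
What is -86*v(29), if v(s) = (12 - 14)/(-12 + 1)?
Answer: -172/11 ≈ -15.636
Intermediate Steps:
v(s) = 2/11 (v(s) = -2/(-11) = -2*(-1/11) = 2/11)
-86*v(29) = -86*2/11 = -172/11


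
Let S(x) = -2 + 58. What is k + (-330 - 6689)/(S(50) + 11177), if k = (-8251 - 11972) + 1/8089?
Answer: -1837594118809/90863737 ≈ -20224.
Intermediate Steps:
S(x) = 56
k = -163583846/8089 (k = -20223 + 1/8089 = -163583846/8089 ≈ -20223.)
k + (-330 - 6689)/(S(50) + 11177) = -163583846/8089 + (-330 - 6689)/(56 + 11177) = -163583846/8089 - 7019/11233 = -1837594118809/90863737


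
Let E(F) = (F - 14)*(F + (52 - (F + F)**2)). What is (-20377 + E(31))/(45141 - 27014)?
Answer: -84314/18127 ≈ -4.6513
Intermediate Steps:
E(F) = (-14 + F)*(52 + F - 4*F**2) (E(F) = (-14 + F)*(F + (52 - (2*F)**2)) = (-14 + F)*(F + (52 - 4*F**2)) = (-14 + F)*(52 + F - 4*F**2))
(-20377 + E(31))/(45141 - 27014) = (-20377 + (-728 - 4*31**3 + 38*31 + 57*31**2))/(45141 - 27014) = (-20377 + (-728 - 4*29791 + 1178 + 57*961))/18127 = (-20377 + (-728 - 119164 + 1178 + 54777))*(1/18127) = (-20377 - 63937)*(1/18127) = -84314*1/18127 = -84314/18127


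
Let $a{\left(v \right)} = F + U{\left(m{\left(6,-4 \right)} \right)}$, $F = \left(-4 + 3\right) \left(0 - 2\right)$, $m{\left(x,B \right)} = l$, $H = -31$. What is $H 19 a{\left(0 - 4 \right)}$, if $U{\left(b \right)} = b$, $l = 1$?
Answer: $-1767$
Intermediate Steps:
$m{\left(x,B \right)} = 1$
$F = 2$ ($F = \left(-1\right) \left(-2\right) = 2$)
$a{\left(v \right)} = 3$ ($a{\left(v \right)} = 2 + 1 = 3$)
$H 19 a{\left(0 - 4 \right)} = \left(-31\right) 19 \cdot 3 = \left(-589\right) 3 = -1767$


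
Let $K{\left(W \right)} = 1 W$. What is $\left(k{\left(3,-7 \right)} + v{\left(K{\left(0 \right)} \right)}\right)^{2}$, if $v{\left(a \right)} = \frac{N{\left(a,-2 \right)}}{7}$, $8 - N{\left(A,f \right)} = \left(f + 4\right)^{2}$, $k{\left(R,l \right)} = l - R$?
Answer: $\frac{4356}{49} \approx 88.898$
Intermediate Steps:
$K{\left(W \right)} = W$
$N{\left(A,f \right)} = 8 - \left(4 + f\right)^{2}$ ($N{\left(A,f \right)} = 8 - \left(f + 4\right)^{2} = 8 - \left(4 + f\right)^{2}$)
$v{\left(a \right)} = \frac{4}{7}$ ($v{\left(a \right)} = \frac{8 - \left(4 - 2\right)^{2}}{7} = \left(8 - 2^{2}\right) \frac{1}{7} = \left(8 - 4\right) \frac{1}{7} = 4 \cdot \frac{1}{7} = \frac{4}{7}$)
$\left(k{\left(3,-7 \right)} + v{\left(K{\left(0 \right)} \right)}\right)^{2} = \left(\left(-7 - 3\right) + \frac{4}{7}\right)^{2} = \left(-10 + \frac{4}{7}\right)^{2} = \left(- \frac{66}{7}\right)^{2} = \frac{4356}{49}$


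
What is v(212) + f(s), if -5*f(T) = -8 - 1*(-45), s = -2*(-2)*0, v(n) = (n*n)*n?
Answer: 47640603/5 ≈ 9.5281e+6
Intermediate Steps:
v(n) = n³ (v(n) = n²*n = n³)
s = 0 (s = 4*0 = 0)
f(T) = -37/5 (f(T) = -(-8 - 1*(-45))/5 = -(-8 + 45)/5 = -⅕*37 = -37/5)
v(212) + f(s) = 212³ - 37/5 = 9528128 - 37/5 = 47640603/5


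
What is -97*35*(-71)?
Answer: 241045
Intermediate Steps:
-97*35*(-71) = -3395*(-71) = 241045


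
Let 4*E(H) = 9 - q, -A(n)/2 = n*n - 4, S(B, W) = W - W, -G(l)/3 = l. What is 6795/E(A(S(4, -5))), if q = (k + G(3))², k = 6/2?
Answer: -3020/3 ≈ -1006.7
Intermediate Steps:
G(l) = -3*l
k = 3 (k = 6*(½) = 3)
S(B, W) = 0
q = 36 (q = (3 - 3*3)² = (3 - 9)² = (-6)² = 36)
A(n) = 8 - 2*n² (A(n) = -2*(n*n - 4) = -2*(n² - 4) = -2*(-4 + n²) = 8 - 2*n²)
E(H) = -27/4 (E(H) = (9 - 1*36)/4 = (9 - 36)/4 = (¼)*(-27) = -27/4)
6795/E(A(S(4, -5))) = 6795/(-27/4) = 6795*(-4/27) = -3020/3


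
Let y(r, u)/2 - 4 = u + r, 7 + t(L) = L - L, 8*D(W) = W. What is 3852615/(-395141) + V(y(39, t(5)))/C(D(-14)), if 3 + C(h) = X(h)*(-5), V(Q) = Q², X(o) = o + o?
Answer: 3985096053/11459089 ≈ 347.77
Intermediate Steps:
X(o) = 2*o
D(W) = W/8
t(L) = -7 (t(L) = -7 + (L - L) = -7 + 0 = -7)
y(r, u) = 8 + 2*r + 2*u (y(r, u) = 8 + 2*(u + r) = 8 + 2*(r + u) = 8 + (2*r + 2*u) = 8 + 2*r + 2*u)
C(h) = -3 - 10*h (C(h) = -3 + (2*h)*(-5) = -3 - 10*h)
3852615/(-395141) + V(y(39, t(5)))/C(D(-14)) = 3852615/(-395141) + (8 + 2*39 + 2*(-7))²/(-3 - 5*(-14)/4) = 3852615*(-1/395141) + (8 + 78 - 14)²/(-3 - 10*(-7/4)) = -3852615/395141 + 72²/(-3 + 35/2) = -3852615/395141 + 5184/(29/2) = -3852615/395141 + 5184*(2/29) = -3852615/395141 + 10368/29 = 3985096053/11459089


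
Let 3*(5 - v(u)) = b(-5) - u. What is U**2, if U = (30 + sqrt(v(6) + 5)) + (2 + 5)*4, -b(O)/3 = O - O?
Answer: 3376 + 232*sqrt(3) ≈ 3777.8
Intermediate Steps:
b(O) = 0 (b(O) = -3*(O - O) = -3*0 = 0)
v(u) = 5 + u/3 (v(u) = 5 - (0 - u)/3 = 5 - (-1)*u/3 = 5 + u/3)
U = 58 + 2*sqrt(3) (U = (30 + sqrt((5 + (1/3)*6) + 5)) + (2 + 5)*4 = (30 + sqrt((5 + 2) + 5)) + 7*4 = (30 + sqrt(7 + 5)) + 28 = (30 + sqrt(12)) + 28 = (30 + 2*sqrt(3)) + 28 = 58 + 2*sqrt(3) ≈ 61.464)
U**2 = (58 + 2*sqrt(3))**2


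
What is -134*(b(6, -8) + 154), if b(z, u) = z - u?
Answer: -22512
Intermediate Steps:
-134*(b(6, -8) + 154) = -134*((6 - 1*(-8)) + 154) = -134*((6 + 8) + 154) = -134*(14 + 154) = -134*168 = -22512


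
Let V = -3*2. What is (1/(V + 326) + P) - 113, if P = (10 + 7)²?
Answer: 56321/320 ≈ 176.00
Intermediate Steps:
V = -6
P = 289 (P = 17² = 289)
(1/(V + 326) + P) - 113 = (1/(-6 + 326) + 289) - 113 = (1/320 + 289) - 113 = 92481/320 - 113 = 56321/320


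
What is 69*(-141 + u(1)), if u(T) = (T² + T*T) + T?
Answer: -9522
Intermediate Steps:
u(T) = T + 2*T² (u(T) = (T² + T²) + T = 2*T² + T = T + 2*T²)
69*(-141 + u(1)) = 69*(-141 + 1*(1 + 2*1)) = 69*(-141 + 1*(1 + 2)) = 69*(-141 + 1*3) = 69*(-141 + 3) = 69*(-138) = -9522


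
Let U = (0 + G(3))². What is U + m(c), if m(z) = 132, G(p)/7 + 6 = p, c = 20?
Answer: 573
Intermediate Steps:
G(p) = -42 + 7*p
U = 441 (U = (0 + (-42 + 7*3))² = (0 + (-42 + 21))² = (0 - 21)² = (-21)² = 441)
U + m(c) = 441 + 132 = 573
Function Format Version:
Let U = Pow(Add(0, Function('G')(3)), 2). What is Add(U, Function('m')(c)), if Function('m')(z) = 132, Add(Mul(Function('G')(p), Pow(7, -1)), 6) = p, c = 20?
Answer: 573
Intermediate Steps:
Function('G')(p) = Add(-42, Mul(7, p))
U = 441 (U = Pow(Add(0, Add(-42, Mul(7, 3))), 2) = Pow(Add(0, Add(-42, 21)), 2) = Pow(Add(0, -21), 2) = Pow(-21, 2) = 441)
Add(U, Function('m')(c)) = Add(441, 132) = 573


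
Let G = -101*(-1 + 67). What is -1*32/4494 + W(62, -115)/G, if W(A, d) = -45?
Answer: -1847/4992834 ≈ -0.00036993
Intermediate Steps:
G = -6666 (G = -101*66 = -6666)
-1*32/4494 + W(62, -115)/G = -1*32/4494 - 45/(-6666) = -32*1/4494 - 45*(-1/6666) = -16/2247 + 15/2222 = -1847/4992834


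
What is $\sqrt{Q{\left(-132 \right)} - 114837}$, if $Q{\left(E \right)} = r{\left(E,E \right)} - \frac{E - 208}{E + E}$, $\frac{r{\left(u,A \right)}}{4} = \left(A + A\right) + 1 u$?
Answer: $\frac{i \sqrt{507135486}}{66} \approx 341.21 i$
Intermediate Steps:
$r{\left(u,A \right)} = 4 u + 8 A$ ($r{\left(u,A \right)} = 4 \left(\left(A + A\right) + 1 u\right) = 4 \left(2 A + u\right) = 4 \left(u + 2 A\right) = 4 u + 8 A$)
$Q{\left(E \right)} = 12 E - \frac{-208 + E}{2 E}$ ($Q{\left(E \right)} = \left(4 E + 8 E\right) - \frac{E - 208}{E + E} = 12 E - \frac{-208 + E}{2 E}$)
$\sqrt{Q{\left(-132 \right)} - 114837} = \sqrt{\left(- \frac{1}{2} + 12 \left(-132\right) + \frac{104}{-132}\right) - 114837} = \sqrt{\left(- \frac{1}{2} - 1584 + 104 \left(- \frac{1}{132}\right)\right) - 114837} = \sqrt{\left(- \frac{1}{2} - 1584 - \frac{26}{33}\right) - 114837} = \sqrt{- \frac{104629}{66} - 114837} = \sqrt{- \frac{7683871}{66}} = \frac{i \sqrt{507135486}}{66}$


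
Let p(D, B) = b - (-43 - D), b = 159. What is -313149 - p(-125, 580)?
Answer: -313226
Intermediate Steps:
p(D, B) = 202 + D (p(D, B) = 159 - (-43 - D) = 159 + (43 + D) = 202 + D)
-313149 - p(-125, 580) = -313149 - (202 - 125) = -313149 - 1*77 = -313149 - 77 = -313226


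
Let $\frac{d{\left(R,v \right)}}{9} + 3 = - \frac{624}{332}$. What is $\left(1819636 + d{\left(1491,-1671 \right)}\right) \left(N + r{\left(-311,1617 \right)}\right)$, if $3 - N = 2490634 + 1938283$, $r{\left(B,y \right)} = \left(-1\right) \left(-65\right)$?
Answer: $- \frac{668871982399407}{83} \approx -8.0587 \cdot 10^{12}$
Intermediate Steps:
$r{\left(B,y \right)} = 65$
$d{\left(R,v \right)} = - \frac{3645}{83}$ ($d{\left(R,v \right)} = -27 + 9 \left(- \frac{624}{332}\right) = -27 + 9 \left(\left(-624\right) \frac{1}{332}\right) = -27 + 9 \left(- \frac{156}{83}\right) = -27 - \frac{1404}{83} = - \frac{3645}{83}$)
$N = -4428914$ ($N = 3 - \left(2490634 + 1938283\right) = 3 - 4428917 = -4428914$)
$\left(1819636 + d{\left(1491,-1671 \right)}\right) \left(N + r{\left(-311,1617 \right)}\right) = \left(1819636 - \frac{3645}{83}\right) \left(-4428914 + 65\right) = \frac{151026143}{83} \left(-4428849\right) = - \frac{668871982399407}{83}$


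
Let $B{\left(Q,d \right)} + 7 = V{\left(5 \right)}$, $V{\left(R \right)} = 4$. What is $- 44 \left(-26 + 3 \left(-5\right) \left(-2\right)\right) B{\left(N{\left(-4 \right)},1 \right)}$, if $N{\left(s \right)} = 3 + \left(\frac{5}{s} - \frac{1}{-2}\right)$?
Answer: $528$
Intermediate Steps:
$N{\left(s \right)} = \frac{7}{2} + \frac{5}{s}$ ($N{\left(s \right)} = 3 + \left(\frac{5}{s} - - \frac{1}{2}\right) = 3 + \left(\frac{5}{s} + \frac{1}{2}\right) = 3 + \left(\frac{1}{2} + \frac{5}{s}\right) = \frac{7}{2} + \frac{5}{s}$)
$B{\left(Q,d \right)} = -3$ ($B{\left(Q,d \right)} = -7 + 4 = -3$)
$- 44 \left(-26 + 3 \left(-5\right) \left(-2\right)\right) B{\left(N{\left(-4 \right)},1 \right)} = - 44 \left(-26 + 3 \left(-5\right) \left(-2\right)\right) \left(-3\right) = - 44 \left(-26 - -30\right) \left(-3\right) = - 44 \left(-26 + 30\right) \left(-3\right) = \left(-44\right) 4 \left(-3\right) = \left(-176\right) \left(-3\right) = 528$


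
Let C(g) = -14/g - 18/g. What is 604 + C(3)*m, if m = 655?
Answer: -19148/3 ≈ -6382.7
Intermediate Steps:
C(g) = -32/g
604 + C(3)*m = 604 - 32/3*655 = 604 - 20960/3 = -19148/3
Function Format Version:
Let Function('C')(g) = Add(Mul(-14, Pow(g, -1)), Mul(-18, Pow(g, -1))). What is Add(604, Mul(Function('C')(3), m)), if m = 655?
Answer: Rational(-19148, 3) ≈ -6382.7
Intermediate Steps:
Function('C')(g) = Mul(-32, Pow(g, -1))
Add(604, Mul(Function('C')(3), m)) = Add(604, Mul(Mul(-32, Pow(3, -1)), 655)) = Add(604, Mul(Mul(-32, Rational(1, 3)), 655)) = Add(604, Mul(Rational(-32, 3), 655)) = Add(604, Rational(-20960, 3)) = Rational(-19148, 3)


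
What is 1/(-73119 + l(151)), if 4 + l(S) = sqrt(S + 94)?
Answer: -73123/5346972884 - 7*sqrt(5)/5346972884 ≈ -1.3679e-5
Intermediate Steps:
l(S) = -4 + sqrt(94 + S) (l(S) = -4 + sqrt(S + 94) = -4 + sqrt(94 + S))
1/(-73119 + l(151)) = 1/(-73119 + (-4 + sqrt(94 + 151))) = 1/(-73119 + (-4 + sqrt(245))) = 1/(-73119 + (-4 + 7*sqrt(5))) = 1/(-73123 + 7*sqrt(5))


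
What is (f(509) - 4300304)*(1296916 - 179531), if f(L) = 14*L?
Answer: -4797132699530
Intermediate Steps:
(f(509) - 4300304)*(1296916 - 179531) = (14*509 - 4300304)*(1296916 - 179531) = (7126 - 4300304)*1117385 = -4293178*1117385 = -4797132699530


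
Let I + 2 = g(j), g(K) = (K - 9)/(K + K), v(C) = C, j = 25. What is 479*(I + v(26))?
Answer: 291232/25 ≈ 11649.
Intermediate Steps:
g(K) = (-9 + K)/(2*K) (g(K) = (-9 + K)/((2*K)) = (-9 + K)*(1/(2*K)) = (-9 + K)/(2*K))
I = -42/25 (I = -2 + (½)*(-9 + 25)/25 = -2 + (½)*(1/25)*16 = -2 + 8/25 = -42/25 ≈ -1.6800)
479*(I + v(26)) = 479*(-42/25 + 26) = 479*(608/25) = 291232/25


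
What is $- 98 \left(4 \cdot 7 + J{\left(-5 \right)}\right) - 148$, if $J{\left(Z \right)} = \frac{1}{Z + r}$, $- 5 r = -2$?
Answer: $- \frac{66026}{23} \approx -2870.7$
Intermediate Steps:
$r = \frac{2}{5}$ ($r = \left(- \frac{1}{5}\right) \left(-2\right) = \frac{2}{5} \approx 0.4$)
$J{\left(Z \right)} = \frac{1}{\frac{2}{5} + Z}$ ($J{\left(Z \right)} = \frac{1}{Z + \frac{2}{5}} = \frac{1}{\frac{2}{5} + Z}$)
$- 98 \left(4 \cdot 7 + J{\left(-5 \right)}\right) - 148 = - 98 \left(4 \cdot 7 + \frac{5}{2 + 5 \left(-5\right)}\right) - 148 = - 98 \left(28 + \frac{5}{2 - 25}\right) - 148 = - 98 \left(28 + \frac{5}{-23}\right) - 148 = - 98 \left(28 + 5 \left(- \frac{1}{23}\right)\right) - 148 = - 98 \left(28 - \frac{5}{23}\right) - 148 = \left(-98\right) \frac{639}{23} - 148 = - \frac{62622}{23} - 148 = - \frac{66026}{23}$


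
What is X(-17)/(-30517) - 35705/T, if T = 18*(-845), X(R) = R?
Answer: 217973611/92832714 ≈ 2.3480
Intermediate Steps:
T = -15210
X(-17)/(-30517) - 35705/T = -17/(-30517) - 35705/(-15210) = -17*(-1/30517) - 35705*(-1/15210) = 17/30517 + 7141/3042 = 217973611/92832714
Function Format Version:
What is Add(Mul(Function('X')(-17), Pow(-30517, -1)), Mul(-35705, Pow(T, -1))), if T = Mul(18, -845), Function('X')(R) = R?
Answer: Rational(217973611, 92832714) ≈ 2.3480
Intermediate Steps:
T = -15210
Add(Mul(Function('X')(-17), Pow(-30517, -1)), Mul(-35705, Pow(T, -1))) = Add(Mul(-17, Pow(-30517, -1)), Mul(-35705, Pow(-15210, -1))) = Add(Mul(-17, Rational(-1, 30517)), Mul(-35705, Rational(-1, 15210))) = Add(Rational(17, 30517), Rational(7141, 3042)) = Rational(217973611, 92832714)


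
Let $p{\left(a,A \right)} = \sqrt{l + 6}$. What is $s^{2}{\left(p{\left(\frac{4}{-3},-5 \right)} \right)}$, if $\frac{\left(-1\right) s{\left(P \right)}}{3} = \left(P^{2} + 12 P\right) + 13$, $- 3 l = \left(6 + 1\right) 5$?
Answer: $-6860 + 528 i \sqrt{51} \approx -6860.0 + 3770.7 i$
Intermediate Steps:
$l = - \frac{35}{3}$ ($l = - \frac{\left(6 + 1\right) 5}{3} = - \frac{7 \cdot 5}{3} = \left(- \frac{1}{3}\right) 35 = - \frac{35}{3} \approx -11.667$)
$p{\left(a,A \right)} = \frac{i \sqrt{51}}{3}$ ($p{\left(a,A \right)} = \sqrt{- \frac{35}{3} + 6} = \sqrt{- \frac{17}{3}} = \frac{i \sqrt{51}}{3}$)
$s{\left(P \right)} = -39 - 36 P - 3 P^{2}$ ($s{\left(P \right)} = - 3 \left(\left(P^{2} + 12 P\right) + 13\right) = - 3 \left(13 + P^{2} + 12 P\right) = -39 - 36 P - 3 P^{2}$)
$s^{2}{\left(p{\left(\frac{4}{-3},-5 \right)} \right)} = \left(-39 - 36 \frac{i \sqrt{51}}{3} - 3 \left(\frac{i \sqrt{51}}{3}\right)^{2}\right)^{2} = \left(-39 - 12 i \sqrt{51} - -17\right)^{2} = \left(-39 - 12 i \sqrt{51} + 17\right)^{2} = \left(-22 - 12 i \sqrt{51}\right)^{2}$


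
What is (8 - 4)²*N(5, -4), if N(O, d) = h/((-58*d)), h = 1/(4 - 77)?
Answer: -2/2117 ≈ -0.00094473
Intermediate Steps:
h = -1/73 (h = 1/(-73) = -1/73 ≈ -0.013699)
N(O, d) = 1/(4234*d) (N(O, d) = -(-1/(58*d))/73 = -(-1)/(4234*d) = 1/(4234*d))
(8 - 4)²*N(5, -4) = (8 - 4)²*((1/4234)/(-4)) = 4²*((1/4234)*(-¼)) = 16*(-1/16936) = -2/2117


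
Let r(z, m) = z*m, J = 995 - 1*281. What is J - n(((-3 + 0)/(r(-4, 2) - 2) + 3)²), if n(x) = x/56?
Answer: 3997311/5600 ≈ 713.81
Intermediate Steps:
J = 714 (J = 995 - 281 = 714)
r(z, m) = m*z
n(x) = x/56 (n(x) = x*(1/56) = x/56)
J - n(((-3 + 0)/(r(-4, 2) - 2) + 3)²) = 714 - ((-3 + 0)/(2*(-4) - 2) + 3)²/56 = 714 - (-3/(-8 - 2) + 3)²/56 = 714 - (-3/(-10) + 3)²/56 = 714 - (-3*(-⅒) + 3)²/56 = 714 - (3/10 + 3)²/56 = 714 - (33/10)²/56 = 714 - 1089/(56*100) = 714 - 1*1089/5600 = 714 - 1089/5600 = 3997311/5600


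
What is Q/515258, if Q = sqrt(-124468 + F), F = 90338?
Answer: I*sqrt(34130)/515258 ≈ 0.00035854*I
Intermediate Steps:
Q = I*sqrt(34130) (Q = sqrt(-124468 + 90338) = sqrt(-34130) = I*sqrt(34130) ≈ 184.74*I)
Q/515258 = (I*sqrt(34130))/515258 = (I*sqrt(34130))*(1/515258) = I*sqrt(34130)/515258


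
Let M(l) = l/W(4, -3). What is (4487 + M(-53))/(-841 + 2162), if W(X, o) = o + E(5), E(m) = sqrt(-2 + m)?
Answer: 9027/2642 + 53*sqrt(3)/7926 ≈ 3.4283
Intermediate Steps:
W(X, o) = o + sqrt(3) (W(X, o) = o + sqrt(-2 + 5) = o + sqrt(3))
M(l) = l/(-3 + sqrt(3))
(4487 + M(-53))/(-841 + 2162) = (4487 + (-1/2*(-53) - 1/6*(-53)*sqrt(3)))/(-841 + 2162) = (4487 + (53/2 + 53*sqrt(3)/6))/1321 = (9027/2 + 53*sqrt(3)/6)*(1/1321) = 9027/2642 + 53*sqrt(3)/7926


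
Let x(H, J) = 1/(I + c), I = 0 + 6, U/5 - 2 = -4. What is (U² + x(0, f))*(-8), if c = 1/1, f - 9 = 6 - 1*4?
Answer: -5608/7 ≈ -801.14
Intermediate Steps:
U = -10 (U = 10 + 5*(-4) = 10 - 20 = -10)
f = 11 (f = 9 + (6 - 1*4) = 9 + (6 - 4) = 9 + 2 = 11)
I = 6
c = 1 (c = 1*1 = 1)
x(H, J) = ⅐ (x(H, J) = 1/(6 + 1) = 1/7 = ⅐)
(U² + x(0, f))*(-8) = ((-10)² + ⅐)*(-8) = (100 + ⅐)*(-8) = (701/7)*(-8) = -5608/7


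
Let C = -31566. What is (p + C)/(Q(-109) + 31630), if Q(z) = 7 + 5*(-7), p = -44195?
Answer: -75761/31602 ≈ -2.3973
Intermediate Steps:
Q(z) = -28 (Q(z) = 7 - 35 = -28)
(p + C)/(Q(-109) + 31630) = (-44195 - 31566)/(-28 + 31630) = -75761/31602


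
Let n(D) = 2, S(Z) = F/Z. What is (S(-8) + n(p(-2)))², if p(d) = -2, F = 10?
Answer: 9/16 ≈ 0.56250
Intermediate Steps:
S(Z) = 10/Z
(S(-8) + n(p(-2)))² = (10/(-8) + 2)² = (10*(-⅛) + 2)² = (-5/4 + 2)² = (¾)² = 9/16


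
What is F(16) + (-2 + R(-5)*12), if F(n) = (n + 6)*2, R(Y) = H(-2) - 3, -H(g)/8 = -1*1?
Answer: 102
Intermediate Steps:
H(g) = 8 (H(g) = -(-8) = -8*(-1) = 8)
R(Y) = 5 (R(Y) = 8 - 3 = 5)
F(n) = 12 + 2*n (F(n) = (6 + n)*2 = 12 + 2*n)
F(16) + (-2 + R(-5)*12) = (12 + 2*16) + (-2 + 5*12) = (12 + 32) + (-2 + 60) = 44 + 58 = 102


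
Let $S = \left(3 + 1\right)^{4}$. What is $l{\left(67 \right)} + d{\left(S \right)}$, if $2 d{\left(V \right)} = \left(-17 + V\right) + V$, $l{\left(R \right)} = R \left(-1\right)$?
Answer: $\frac{361}{2} \approx 180.5$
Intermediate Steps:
$S = 256$ ($S = 4^{4} = 256$)
$l{\left(R \right)} = - R$
$d{\left(V \right)} = - \frac{17}{2} + V$ ($d{\left(V \right)} = \frac{\left(-17 + V\right) + V}{2} = \frac{-17 + 2 V}{2} = - \frac{17}{2} + V$)
$l{\left(67 \right)} + d{\left(S \right)} = \left(-1\right) 67 + \left(- \frac{17}{2} + 256\right) = -67 + \frac{495}{2} = \frac{361}{2}$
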